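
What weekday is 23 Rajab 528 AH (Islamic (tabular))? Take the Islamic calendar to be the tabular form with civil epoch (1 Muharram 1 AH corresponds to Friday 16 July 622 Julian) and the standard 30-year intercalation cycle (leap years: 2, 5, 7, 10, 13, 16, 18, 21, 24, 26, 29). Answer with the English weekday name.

Saturday

Equivalently 26 May 1134 Gregorian, JDN 2135390.
JDN 2135390 mod 7 = 5, and JDN 0 was a Monday, so this is a Saturday.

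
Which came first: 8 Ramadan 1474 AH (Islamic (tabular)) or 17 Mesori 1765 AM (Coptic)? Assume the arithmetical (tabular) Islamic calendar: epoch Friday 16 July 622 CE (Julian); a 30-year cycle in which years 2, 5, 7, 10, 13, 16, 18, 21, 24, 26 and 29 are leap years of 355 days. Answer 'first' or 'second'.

Converting both to JDN: 2470665 vs 2469677; the smaller is the second.

second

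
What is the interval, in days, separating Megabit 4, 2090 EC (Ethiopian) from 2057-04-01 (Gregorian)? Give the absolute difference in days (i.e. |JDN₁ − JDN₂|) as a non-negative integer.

14956

JDN of the first date = 2487411.
JDN of the second date = 2472455.
|2472455 − 2487411| = 14956.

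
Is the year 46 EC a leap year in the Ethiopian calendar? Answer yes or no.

no

46 mod 4 = 2; in the Ethiopian calendar a year is leap when year mod 4 = 3, so it is a common year.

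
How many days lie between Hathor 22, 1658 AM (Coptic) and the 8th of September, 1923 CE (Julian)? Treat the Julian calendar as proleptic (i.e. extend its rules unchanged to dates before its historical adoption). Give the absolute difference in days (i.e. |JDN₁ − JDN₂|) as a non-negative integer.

6646

First date → JDN 2430330; second date → JDN 2423684.
The interval is |2430330 − 2423684| = 6646 days.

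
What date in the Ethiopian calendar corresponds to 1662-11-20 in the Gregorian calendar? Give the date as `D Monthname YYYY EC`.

Both dates share Julian Day Number 2328417; in the Ethiopian calendar that is 14 Hidar 1655 EC.

14 Hidar 1655 EC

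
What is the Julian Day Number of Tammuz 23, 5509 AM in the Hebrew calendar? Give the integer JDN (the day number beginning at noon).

Equivalently 9 July 1749 (Gregorian).
JDN 2451545 is 1 January 2000 CE (Gregorian); the target day is −91486 days from there, so JDN = 2360059.

2360059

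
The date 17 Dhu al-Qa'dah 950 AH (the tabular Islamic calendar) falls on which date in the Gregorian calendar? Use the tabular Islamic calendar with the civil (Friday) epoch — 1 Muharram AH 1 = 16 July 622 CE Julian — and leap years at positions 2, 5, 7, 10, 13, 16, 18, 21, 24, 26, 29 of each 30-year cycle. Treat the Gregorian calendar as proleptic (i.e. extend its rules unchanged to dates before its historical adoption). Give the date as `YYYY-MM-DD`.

1544-02-21

Julian Day Number of the source date = 2285045.
Converting JDN 2285045 to the Gregorian calendar gives 21 February 1544 CE.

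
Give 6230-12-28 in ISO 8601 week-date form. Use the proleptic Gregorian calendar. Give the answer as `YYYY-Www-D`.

The weekday is Tuesday (ISO weekday 2).
That Tuesday belongs to ISO week 52 of ISO year 6230.

6230-W52-2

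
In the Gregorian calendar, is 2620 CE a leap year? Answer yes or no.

yes

2620 is divisible by 4 and not by 100, so it is a leap year.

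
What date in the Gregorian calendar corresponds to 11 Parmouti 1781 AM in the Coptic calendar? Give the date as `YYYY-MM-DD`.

2065-04-19

Julian Day Number of the source date = 2475395.
Converting JDN 2475395 to the Gregorian calendar gives 19 April 2065 CE.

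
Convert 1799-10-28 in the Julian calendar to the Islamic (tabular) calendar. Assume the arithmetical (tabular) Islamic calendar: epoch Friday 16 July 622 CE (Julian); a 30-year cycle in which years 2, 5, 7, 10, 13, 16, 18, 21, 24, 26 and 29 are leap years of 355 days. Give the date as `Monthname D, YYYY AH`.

Jumada al-Thani 9, 1214 AH

Both dates share Julian Day Number 2378443; in the tabular Islamic calendar that is 9 Jumada al-Thani 1214 AH.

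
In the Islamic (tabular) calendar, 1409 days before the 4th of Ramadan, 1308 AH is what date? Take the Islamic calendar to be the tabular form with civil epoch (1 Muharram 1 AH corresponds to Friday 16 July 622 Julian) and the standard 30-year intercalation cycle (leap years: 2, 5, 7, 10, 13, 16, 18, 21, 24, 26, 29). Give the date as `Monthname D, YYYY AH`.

The starting date is JDN 2411836; 2411836 − 1409 = 2410427.
JDN 2410427 corresponds to Ramadan 12, 1304 AH.

Ramadan 12, 1304 AH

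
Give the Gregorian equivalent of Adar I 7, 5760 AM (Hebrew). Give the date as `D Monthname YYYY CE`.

13 February 2000 CE

Both dates share Julian Day Number 2451588; in the Gregorian calendar that is 13 February 2000 CE.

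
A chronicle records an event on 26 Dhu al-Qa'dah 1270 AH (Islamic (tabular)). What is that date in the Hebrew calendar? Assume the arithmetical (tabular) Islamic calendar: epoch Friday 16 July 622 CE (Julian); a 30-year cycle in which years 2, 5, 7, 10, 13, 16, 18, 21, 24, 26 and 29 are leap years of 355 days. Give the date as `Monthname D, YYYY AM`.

Julian Day Number of the source date = 2398451.
Converting JDN 2398451 to the Hebrew calendar gives 26 Av 5614 AM.

Av 26, 5614 AM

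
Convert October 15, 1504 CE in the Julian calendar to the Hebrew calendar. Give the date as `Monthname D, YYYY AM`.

Cheshvan 7, 5265 AM

Julian Day Number of the source date = 2270682.
Converting JDN 2270682 to the Hebrew calendar gives 7 Cheshvan 5265 AM.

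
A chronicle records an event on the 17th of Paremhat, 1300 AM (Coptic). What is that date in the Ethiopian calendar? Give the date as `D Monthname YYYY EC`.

Both dates share Julian Day Number 2299686; in the Ethiopian calendar that is 17 Megabit 1576 EC.

17 Megabit 1576 EC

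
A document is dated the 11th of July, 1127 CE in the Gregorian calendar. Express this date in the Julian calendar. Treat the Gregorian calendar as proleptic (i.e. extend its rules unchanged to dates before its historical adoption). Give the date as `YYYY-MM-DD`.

1127-07-04

For dates in this range the Gregorian date is 7 days ahead of the Julian.
11 July 1127 Gregorian − 7 days → 4 July 1127 Julian.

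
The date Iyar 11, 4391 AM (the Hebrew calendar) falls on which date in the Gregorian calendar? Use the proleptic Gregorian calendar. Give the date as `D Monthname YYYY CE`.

Both dates share Julian Day Number 1951638; in the Gregorian calendar that is 21 April 631 CE.

21 April 631 CE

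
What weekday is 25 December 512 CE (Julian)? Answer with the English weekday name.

This is JDN 1908425 (27 December 512 Gregorian).
Since JDN mod 7 = 1 (0 = Monday), the day is Tuesday.

Tuesday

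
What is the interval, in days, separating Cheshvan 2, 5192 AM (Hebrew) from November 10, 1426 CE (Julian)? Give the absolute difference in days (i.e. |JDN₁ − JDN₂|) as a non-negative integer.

1794

JDN of the first date = 2244012.
JDN of the second date = 2242218.
|2242218 − 2244012| = 1794.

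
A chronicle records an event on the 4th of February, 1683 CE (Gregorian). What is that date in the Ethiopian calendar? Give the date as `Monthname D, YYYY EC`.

Tir 30, 1675 EC

Both dates share Julian Day Number 2335798; in the Ethiopian calendar that is 30 Tir 1675 EC.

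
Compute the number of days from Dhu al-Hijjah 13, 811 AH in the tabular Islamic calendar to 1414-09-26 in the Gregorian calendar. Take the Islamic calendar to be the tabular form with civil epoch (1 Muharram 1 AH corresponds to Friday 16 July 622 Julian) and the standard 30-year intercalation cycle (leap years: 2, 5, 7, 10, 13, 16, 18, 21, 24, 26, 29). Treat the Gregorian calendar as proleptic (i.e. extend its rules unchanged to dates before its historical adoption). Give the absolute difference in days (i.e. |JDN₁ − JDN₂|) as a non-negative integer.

1967

JDN of the first date = 2235814.
JDN of the second date = 2237781.
|2237781 − 2235814| = 1967.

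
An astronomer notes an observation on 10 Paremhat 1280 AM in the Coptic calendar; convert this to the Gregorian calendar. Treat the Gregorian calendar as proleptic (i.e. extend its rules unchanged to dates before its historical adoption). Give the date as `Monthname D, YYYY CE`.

March 16, 1564 CE

Both dates share Julian Day Number 2292374; in the Gregorian calendar that is 16 March 1564 CE.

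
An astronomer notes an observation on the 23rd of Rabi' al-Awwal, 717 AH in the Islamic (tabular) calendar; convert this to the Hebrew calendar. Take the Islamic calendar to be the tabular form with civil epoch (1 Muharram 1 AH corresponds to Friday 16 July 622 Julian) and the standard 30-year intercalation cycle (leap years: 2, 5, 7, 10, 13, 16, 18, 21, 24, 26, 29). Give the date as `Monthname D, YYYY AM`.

Julian Day Number of the source date = 2202248.
Converting JDN 2202248 to the Hebrew calendar gives 24 Sivan 5077 AM.

Sivan 24, 5077 AM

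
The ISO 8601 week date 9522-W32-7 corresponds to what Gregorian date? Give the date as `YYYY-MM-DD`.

9522-08-13

ISO week 1 of 9522 is the week containing the first Thursday of 9522.
Week 32, day 7 (Sunday) lands on 9522-08-13.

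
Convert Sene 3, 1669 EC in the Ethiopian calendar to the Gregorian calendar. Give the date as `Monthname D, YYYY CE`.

Both dates share Julian Day Number 2333730; in the Gregorian calendar that is 7 June 1677 CE.

June 7, 1677 CE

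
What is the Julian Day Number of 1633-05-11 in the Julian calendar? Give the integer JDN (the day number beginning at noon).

2317642

Equivalently 21 May 1633 (Gregorian).
JDN 2400001 is 17 November 1858 CE (Gregorian), MJD 0; the target day is −82359 days from there, so JDN = 2317642.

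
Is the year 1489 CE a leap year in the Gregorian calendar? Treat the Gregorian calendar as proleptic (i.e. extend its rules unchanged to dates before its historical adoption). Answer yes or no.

1489 is not divisible by 4, so it is a common year.

no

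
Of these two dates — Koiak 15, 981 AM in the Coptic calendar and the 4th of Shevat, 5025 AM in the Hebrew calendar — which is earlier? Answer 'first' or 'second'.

Converting both to JDN: 2183079 vs 2183121; the smaller is the first.

first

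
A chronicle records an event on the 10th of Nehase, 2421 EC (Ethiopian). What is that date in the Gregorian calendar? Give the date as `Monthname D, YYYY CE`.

Both dates share Julian Day Number 2608465; in the Gregorian calendar that is 19 August 2429 CE.

August 19, 2429 CE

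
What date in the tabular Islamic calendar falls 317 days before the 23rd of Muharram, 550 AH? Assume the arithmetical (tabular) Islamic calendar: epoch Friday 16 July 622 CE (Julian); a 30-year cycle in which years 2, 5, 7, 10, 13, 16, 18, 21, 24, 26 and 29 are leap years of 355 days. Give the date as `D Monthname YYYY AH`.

JDN of the 23rd of Muharram, 550 AH = 2143009.
2143009 − 317 = 2142692.
JDN 2142692 in the tabular Islamic calendar is 1 Rabi' al-Awwal 549 AH.

1 Rabi' al-Awwal 549 AH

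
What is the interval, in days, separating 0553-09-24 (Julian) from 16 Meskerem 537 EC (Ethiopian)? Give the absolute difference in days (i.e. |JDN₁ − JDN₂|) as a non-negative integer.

First date → JDN 1923308; second date → JDN 1920010.
The interval is |1923308 − 1920010| = 3298 days.

3298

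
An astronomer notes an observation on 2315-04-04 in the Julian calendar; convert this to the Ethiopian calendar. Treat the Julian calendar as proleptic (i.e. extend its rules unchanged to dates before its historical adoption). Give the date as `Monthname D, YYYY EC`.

Miyazya 9, 2307 EC

Julian Day Number of the source date = 2566705.
Converting JDN 2566705 to the Ethiopian calendar gives 9 Miyazya 2307 EC.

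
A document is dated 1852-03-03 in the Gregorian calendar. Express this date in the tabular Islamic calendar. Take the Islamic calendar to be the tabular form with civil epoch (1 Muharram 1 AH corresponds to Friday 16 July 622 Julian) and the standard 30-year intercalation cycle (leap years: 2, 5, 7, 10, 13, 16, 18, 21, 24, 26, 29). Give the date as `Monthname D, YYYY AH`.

Jumada al-Awwal 11, 1268 AH

Both dates share Julian Day Number 2397551; in the tabular Islamic calendar that is 11 Jumada al-Awwal 1268 AH.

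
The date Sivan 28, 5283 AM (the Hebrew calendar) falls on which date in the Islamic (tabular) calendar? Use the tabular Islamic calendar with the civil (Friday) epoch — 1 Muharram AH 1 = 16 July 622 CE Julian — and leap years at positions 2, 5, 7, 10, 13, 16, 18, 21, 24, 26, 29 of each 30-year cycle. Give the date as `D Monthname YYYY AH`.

Julian Day Number of the source date = 2277495.
Converting JDN 2277495 to the tabular Islamic calendar gives 27 Rajab 929 AH.

27 Rajab 929 AH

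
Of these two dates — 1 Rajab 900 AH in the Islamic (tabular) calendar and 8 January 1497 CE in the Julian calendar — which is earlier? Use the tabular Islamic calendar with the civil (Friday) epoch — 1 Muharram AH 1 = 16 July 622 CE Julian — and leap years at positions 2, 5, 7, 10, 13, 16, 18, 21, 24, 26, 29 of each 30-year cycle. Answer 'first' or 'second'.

first

The two dates have Julian Day Numbers 2267193 and 2267845 respectively.
Since 2267193 < 2267845, the first date comes first.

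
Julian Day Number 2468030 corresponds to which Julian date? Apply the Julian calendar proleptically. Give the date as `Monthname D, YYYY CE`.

February 5, 2045 CE

The Gregorian equivalent of JDN 2468030 is 18 February 2045.
In the Julian calendar that day is February 5, 2045 CE.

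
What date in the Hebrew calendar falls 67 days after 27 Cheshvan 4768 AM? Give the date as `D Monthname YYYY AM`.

The starting date is JDN 2089178; 2089178 + 67 = 2089245.
JDN 2089245 corresponds to 5 Shevat 4768 AM.

5 Shevat 4768 AM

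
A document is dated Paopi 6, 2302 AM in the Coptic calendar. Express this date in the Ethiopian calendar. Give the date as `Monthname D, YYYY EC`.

Tikimt 6, 2578 EC

Julian Day Number of the source date = 2665505.
Converting JDN 2665505 to the Ethiopian calendar gives 6 Tikimt 2578 EC.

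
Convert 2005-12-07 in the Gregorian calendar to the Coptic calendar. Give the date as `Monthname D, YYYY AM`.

Hathor 28, 1722 AM

Julian Day Number of the source date = 2453712.
Converting JDN 2453712 to the Coptic calendar gives 28 Hathor 1722 AM.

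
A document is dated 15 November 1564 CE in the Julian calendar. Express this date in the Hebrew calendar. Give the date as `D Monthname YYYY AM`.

11 Kislev 5325 AM

Both dates share Julian Day Number 2292628; in the Hebrew calendar that is 11 Kislev 5325 AM.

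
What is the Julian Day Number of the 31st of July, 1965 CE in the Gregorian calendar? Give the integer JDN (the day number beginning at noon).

2438973

JDN 2400001 is 17 November 1858 CE (Gregorian), MJD 0; the target day is +38972 days from there, so JDN = 2438973.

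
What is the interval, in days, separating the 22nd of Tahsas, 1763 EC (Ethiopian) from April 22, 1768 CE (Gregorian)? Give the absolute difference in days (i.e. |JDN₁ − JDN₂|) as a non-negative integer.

JDN of the first date = 2367902.
JDN of the second date = 2366921.
|2366921 − 2367902| = 981.

981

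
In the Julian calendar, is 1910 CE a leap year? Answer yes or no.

1910 mod 4 = 2, so it is a common year in the Julian calendar.

no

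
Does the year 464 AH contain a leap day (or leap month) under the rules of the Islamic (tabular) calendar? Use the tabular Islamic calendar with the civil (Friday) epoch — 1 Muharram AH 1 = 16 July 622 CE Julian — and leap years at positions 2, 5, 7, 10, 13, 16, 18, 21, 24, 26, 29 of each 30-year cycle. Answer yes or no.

no

Year 464 AH is year 14 of its 30-year cycle; leap positions are 2, 5, 7, 10, 13, 16, 18, 21, 24, 26, 29, so it is a common year (354 days).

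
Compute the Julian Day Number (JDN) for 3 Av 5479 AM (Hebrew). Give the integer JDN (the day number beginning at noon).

Equivalently 19 July 1719 (Gregorian).
JDN 2400001 is 17 November 1858 CE (Gregorian), MJD 0; the target day is −50890 days from there, so JDN = 2349111.

2349111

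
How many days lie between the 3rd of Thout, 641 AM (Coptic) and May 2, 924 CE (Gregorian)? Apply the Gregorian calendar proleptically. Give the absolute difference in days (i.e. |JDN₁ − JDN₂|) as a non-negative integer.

126

JDN of the first date = 2058792.
JDN of the second date = 2058666.
|2058666 − 2058792| = 126.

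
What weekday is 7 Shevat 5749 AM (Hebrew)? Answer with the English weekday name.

Equivalently 13 January 1989 Gregorian, JDN 2447540.
Since JDN mod 7 = 4 (0 = Monday), the day is Friday.

Friday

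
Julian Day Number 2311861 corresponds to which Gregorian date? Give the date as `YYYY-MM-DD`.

JDN 2451545 is 1 Jan 2000; 2311861 is −139684 days from there.

1617-07-23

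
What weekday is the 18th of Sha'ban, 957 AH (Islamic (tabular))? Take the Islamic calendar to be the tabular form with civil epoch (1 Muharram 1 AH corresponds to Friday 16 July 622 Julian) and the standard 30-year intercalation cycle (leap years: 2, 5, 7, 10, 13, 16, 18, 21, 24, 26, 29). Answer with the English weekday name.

Monday

In the proleptic Gregorian calendar this is 11 September 1550 (JDN 2287439).
Since JDN mod 7 = 0 (0 = Monday), the day is Monday.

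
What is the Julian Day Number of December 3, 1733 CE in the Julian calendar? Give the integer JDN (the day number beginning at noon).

2354373

In the Gregorian calendar the same day is 14 December 1733.
JDN 2299161 is 15 October 1582 CE (Gregorian); the target day is +55212 days from there, so JDN = 2354373.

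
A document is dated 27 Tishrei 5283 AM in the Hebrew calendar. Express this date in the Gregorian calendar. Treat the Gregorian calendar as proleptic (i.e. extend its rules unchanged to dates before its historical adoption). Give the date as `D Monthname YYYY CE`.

Julian Day Number of the source date = 2277259.
Converting JDN 2277259 to the Gregorian calendar gives 28 October 1522 CE.

28 October 1522 CE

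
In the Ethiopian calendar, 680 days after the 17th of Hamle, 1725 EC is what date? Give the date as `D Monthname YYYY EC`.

Counting 680 days forward from JDN 2354228 reaches JDN 2354908, which is 27 Ginbot 1727 EC.

27 Ginbot 1727 EC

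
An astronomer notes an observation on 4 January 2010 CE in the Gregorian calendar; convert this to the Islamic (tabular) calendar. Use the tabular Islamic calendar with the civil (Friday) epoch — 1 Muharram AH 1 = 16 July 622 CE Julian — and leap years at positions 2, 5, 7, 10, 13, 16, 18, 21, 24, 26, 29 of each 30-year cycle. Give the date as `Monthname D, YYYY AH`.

Both dates share Julian Day Number 2455201; in the tabular Islamic calendar that is 18 Muharram 1431 AH.

Muharram 18, 1431 AH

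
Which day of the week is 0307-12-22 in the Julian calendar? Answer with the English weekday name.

Monday

Equivalently 23 December 307 Gregorian, JDN 1833545.
JDN 1833545 mod 7 = 0, and JDN 0 was a Monday, so this is a Monday.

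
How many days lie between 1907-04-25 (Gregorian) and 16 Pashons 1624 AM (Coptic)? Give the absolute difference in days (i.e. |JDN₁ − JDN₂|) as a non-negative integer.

395

JDN of the first date = 2417691.
JDN of the second date = 2418086.
|2418086 − 2417691| = 395.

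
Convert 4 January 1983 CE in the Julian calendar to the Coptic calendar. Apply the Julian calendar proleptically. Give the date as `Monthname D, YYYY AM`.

The source date corresponds to 17 January 1983 in the Gregorian calendar (JDN 2445352).
That day falls on 9 Tobi 1699 AM in the Coptic calendar.

Tobi 9, 1699 AM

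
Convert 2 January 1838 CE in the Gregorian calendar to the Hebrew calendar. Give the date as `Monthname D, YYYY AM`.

Tevet 5, 5598 AM

Both dates share Julian Day Number 2392377; in the Hebrew calendar that is 5 Tevet 5598 AM.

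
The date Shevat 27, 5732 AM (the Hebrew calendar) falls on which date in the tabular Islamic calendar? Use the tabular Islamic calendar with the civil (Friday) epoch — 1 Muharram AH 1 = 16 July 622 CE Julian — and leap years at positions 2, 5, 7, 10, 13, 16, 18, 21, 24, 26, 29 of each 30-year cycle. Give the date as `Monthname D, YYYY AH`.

Both dates share Julian Day Number 2441360; in the tabular Islamic calendar that is 26 Dhu al-Hijjah 1391 AH.

Dhu al-Hijjah 26, 1391 AH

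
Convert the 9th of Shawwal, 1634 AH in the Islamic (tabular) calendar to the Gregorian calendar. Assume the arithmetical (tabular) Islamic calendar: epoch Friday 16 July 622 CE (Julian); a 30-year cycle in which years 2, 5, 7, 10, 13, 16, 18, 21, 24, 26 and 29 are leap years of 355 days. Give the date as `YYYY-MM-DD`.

Both dates share Julian Day Number 2527395; in the Gregorian calendar that is 3 September 2207 CE.

2207-09-03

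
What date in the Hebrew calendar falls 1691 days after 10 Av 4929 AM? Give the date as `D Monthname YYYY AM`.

Counting 1691 days forward from JDN 2148251 reaches JDN 2149942, which is 18 Nisan 4934 AM.

18 Nisan 4934 AM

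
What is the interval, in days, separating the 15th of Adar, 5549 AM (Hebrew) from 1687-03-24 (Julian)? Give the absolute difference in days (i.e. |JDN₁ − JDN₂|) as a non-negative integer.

37234

First date → JDN 2374551; second date → JDN 2337317.
The interval is |2374551 − 2337317| = 37234 days.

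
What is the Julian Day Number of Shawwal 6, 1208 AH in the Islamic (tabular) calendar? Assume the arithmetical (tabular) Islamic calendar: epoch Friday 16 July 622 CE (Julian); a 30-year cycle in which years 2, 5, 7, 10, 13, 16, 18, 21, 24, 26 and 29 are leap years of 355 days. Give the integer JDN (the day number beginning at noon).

Equivalently 7 May 1794 (Gregorian).
JDN 2299161 is 15 October 1582 CE (Gregorian); the target day is +77271 days from there, so JDN = 2376432.

2376432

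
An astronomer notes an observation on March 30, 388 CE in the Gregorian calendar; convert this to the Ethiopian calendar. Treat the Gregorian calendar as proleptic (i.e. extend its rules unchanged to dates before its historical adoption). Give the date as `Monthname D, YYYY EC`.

Miyazya 3, 380 EC

Both dates share Julian Day Number 1862863; in the Ethiopian calendar that is 3 Miyazya 380 EC.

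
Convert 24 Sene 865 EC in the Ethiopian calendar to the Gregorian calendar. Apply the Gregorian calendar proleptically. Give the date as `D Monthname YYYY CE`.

Julian Day Number of the source date = 2040090.
Converting JDN 2040090 to the Gregorian calendar gives 22 June 873 CE.

22 June 873 CE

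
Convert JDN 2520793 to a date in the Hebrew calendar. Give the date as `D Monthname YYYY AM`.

22 Av 5949 AM

The Gregorian equivalent of JDN 2520793 is 5 August 2189.
In the Hebrew calendar that day is 22 Av 5949 AM.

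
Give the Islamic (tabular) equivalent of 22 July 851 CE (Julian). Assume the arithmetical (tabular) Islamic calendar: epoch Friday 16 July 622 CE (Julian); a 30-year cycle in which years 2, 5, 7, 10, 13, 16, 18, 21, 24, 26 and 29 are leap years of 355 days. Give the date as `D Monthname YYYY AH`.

18 Muharram 237 AH

Both dates share Julian Day Number 2032088; in the tabular Islamic calendar that is 18 Muharram 237 AH.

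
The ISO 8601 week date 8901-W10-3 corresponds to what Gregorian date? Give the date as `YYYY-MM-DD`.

8901-03-09

ISO week 1 of 8901 is the week containing the first Thursday of 8901.
Week 10, day 3 (Wednesday) lands on 8901-03-09.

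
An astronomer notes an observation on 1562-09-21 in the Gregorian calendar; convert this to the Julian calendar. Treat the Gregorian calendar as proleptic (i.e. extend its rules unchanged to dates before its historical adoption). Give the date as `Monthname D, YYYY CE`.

September 11, 1562 CE

At this point the Julian calendar is 10 days behind the Gregorian.
21 September 1562 Gregorian − 10 days → 11 September 1562 Julian.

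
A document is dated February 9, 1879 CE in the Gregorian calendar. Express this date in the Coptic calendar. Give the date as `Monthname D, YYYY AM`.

Meshir 3, 1595 AM

Julian Day Number of the source date = 2407390.
Converting JDN 2407390 to the Coptic calendar gives 3 Meshir 1595 AM.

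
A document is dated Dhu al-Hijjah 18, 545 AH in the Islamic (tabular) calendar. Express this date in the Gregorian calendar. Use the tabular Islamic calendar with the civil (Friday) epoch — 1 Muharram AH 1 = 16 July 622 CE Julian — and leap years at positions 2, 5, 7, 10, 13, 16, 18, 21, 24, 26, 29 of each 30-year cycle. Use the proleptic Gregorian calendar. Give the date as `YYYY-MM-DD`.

Both dates share Julian Day Number 2141557; in the Gregorian calendar that is 14 April 1151 CE.

1151-04-14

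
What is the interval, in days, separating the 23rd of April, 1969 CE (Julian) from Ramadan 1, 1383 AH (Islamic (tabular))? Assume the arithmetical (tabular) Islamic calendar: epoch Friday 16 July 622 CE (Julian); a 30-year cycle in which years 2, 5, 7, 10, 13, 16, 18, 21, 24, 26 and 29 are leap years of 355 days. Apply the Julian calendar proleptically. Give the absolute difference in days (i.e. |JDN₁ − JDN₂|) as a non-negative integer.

1937

JDN of the first date = 2440348.
JDN of the second date = 2438411.
|2438411 − 2440348| = 1937.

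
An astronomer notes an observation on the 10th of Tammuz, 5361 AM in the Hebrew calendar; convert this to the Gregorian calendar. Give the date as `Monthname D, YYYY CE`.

July 10, 1601 CE

Julian Day Number of the source date = 2306004.
Converting JDN 2306004 to the Gregorian calendar gives 10 July 1601 CE.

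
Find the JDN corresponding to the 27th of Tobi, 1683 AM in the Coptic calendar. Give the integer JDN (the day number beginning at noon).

2439526

Equivalently 4 February 1967 (Gregorian).
JDN 2400001 is 17 November 1858 CE (Gregorian), MJD 0; the target day is +39525 days from there, so JDN = 2439526.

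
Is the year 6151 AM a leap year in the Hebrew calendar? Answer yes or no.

Hebrew year 6151 is year 14 of its 19-year Metonic cycle; leap years are at positions 3, 6, 8, 11, 14, 17, 19, so it is a leap year (13 months).

yes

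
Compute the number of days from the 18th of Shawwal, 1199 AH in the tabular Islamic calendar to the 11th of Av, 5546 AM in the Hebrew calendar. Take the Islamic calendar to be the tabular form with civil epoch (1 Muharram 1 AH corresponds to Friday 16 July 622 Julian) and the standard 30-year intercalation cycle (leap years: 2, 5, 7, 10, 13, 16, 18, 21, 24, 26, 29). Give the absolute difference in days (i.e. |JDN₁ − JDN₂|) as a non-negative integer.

First date → JDN 2373254; second date → JDN 2373600.
The interval is |2373254 − 2373600| = 346 days.

346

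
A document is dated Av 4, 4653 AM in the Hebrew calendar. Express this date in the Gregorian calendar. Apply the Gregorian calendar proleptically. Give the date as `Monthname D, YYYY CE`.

July 25, 893 CE

Both dates share Julian Day Number 2047428; in the Gregorian calendar that is 25 July 893 CE.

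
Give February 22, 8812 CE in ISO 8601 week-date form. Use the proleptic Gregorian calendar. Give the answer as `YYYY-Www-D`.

The weekday is Wednesday (ISO weekday 3).
That Wednesday belongs to ISO week 8 of ISO year 8812.

8812-W08-3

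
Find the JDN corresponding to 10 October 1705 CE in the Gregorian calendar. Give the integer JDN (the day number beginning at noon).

2344081

JDN 2299161 is 15 October 1582 CE (Gregorian); the target day is +44920 days from there, so JDN = 2344081.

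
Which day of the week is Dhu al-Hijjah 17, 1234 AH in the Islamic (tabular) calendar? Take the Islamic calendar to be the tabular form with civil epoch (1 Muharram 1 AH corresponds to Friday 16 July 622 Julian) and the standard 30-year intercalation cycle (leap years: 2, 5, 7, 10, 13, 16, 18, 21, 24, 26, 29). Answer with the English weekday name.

Equivalently 7 October 1819 Gregorian, JDN 2385715.
JDN 2385715 mod 7 = 3, and JDN 0 was a Monday, so this is a Thursday.

Thursday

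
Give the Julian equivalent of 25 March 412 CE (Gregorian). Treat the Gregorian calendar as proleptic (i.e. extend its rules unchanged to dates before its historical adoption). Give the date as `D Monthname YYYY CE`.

24 March 412 CE

For dates in this range the Gregorian date is 1 day ahead of the Julian.
25 March 412 Gregorian − 1 day → 24 March 412 Julian.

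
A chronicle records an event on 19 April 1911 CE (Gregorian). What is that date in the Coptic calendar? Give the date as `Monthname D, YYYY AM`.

Julian Day Number of the source date = 2419146.
Converting JDN 2419146 to the Coptic calendar gives 11 Parmouti 1627 AM.

Parmouti 11, 1627 AM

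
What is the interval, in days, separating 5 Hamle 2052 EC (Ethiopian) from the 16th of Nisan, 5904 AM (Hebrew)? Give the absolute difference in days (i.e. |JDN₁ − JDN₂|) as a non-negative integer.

30596

First date → JDN 2473653; second date → JDN 2504249.
The interval is |2473653 − 2504249| = 30596 days.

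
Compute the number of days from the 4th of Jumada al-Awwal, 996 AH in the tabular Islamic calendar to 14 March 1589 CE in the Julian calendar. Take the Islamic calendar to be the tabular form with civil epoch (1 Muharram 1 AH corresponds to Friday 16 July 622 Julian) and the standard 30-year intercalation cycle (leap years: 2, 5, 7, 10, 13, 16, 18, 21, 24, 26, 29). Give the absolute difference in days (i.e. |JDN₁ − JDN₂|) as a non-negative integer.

357

JDN of the first date = 2301156.
JDN of the second date = 2301513.
|2301513 − 2301156| = 357.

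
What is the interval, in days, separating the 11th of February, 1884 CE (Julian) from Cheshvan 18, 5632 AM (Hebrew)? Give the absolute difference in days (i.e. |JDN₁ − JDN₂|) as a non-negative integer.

JDN of the first date = 2409230.
JDN of the second date = 2404734.
|2404734 − 2409230| = 4496.

4496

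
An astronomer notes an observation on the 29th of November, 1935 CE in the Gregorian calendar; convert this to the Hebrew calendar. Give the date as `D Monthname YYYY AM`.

3 Kislev 5696 AM

Both dates share Julian Day Number 2428136; in the Hebrew calendar that is 3 Kislev 5696 AM.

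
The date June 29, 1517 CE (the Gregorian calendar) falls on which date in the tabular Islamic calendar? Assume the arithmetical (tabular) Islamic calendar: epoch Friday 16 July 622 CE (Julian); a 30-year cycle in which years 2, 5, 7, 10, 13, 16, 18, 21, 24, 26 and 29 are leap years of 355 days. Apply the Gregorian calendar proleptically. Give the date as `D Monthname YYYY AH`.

29 Jumada al-Awwal 923 AH

Julian Day Number of the source date = 2275312.
Converting JDN 2275312 to the tabular Islamic calendar gives 29 Jumada al-Awwal 923 AH.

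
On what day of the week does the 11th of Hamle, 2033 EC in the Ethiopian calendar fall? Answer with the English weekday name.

Thursday

This is JDN 2466719 (18 July 2041 Gregorian).
Since JDN mod 7 = 3 (0 = Monday), the day is Thursday.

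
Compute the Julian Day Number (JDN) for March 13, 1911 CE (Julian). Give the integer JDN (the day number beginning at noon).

2419122

In the Gregorian calendar the same day is 26 March 1911.
JDN 2299161 is 15 October 1582 CE (Gregorian); the target day is +119961 days from there, so JDN = 2419122.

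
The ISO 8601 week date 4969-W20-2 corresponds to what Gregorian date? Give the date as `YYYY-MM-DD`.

4969-05-16

ISO week 1 of 4969 is the week containing the first Thursday of 4969.
Week 20, day 2 (Tuesday) lands on 4969-05-16.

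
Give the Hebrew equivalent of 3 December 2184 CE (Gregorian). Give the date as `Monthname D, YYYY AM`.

Kislev 29, 5945 AM

Julian Day Number of the source date = 2519087.
Converting JDN 2519087 to the Hebrew calendar gives 29 Kislev 5945 AM.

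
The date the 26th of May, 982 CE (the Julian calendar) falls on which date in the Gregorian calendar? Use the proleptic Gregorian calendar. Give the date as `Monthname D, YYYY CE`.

May 31, 982 CE

For dates in this range the Gregorian date is 5 days ahead of the Julian.
26 May 982 Julian + 5 days → 31 May 982 Gregorian.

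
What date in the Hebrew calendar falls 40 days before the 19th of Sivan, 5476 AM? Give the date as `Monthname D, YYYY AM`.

Counting 40 days back from JDN 2347976 reaches JDN 2347936, which is Iyar 8, 5476 AM.

Iyar 8, 5476 AM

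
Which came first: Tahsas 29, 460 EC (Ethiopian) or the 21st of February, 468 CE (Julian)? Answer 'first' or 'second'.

The two dates have Julian Day Numbers 1891989 and 1892046 respectively.
Since 1891989 < 1892046, the first date comes first.

first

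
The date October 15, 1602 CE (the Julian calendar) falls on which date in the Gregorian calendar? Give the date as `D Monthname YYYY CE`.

25 October 1602 CE

At this point the Julian calendar is 10 days behind the Gregorian.
15 October 1602 Julian + 10 days → 25 October 1602 Gregorian.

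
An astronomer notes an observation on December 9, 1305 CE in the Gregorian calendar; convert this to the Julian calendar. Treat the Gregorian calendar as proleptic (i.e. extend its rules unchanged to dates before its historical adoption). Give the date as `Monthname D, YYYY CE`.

December 1, 1305 CE

At this point the Julian calendar is 8 days behind the Gregorian.
9 December 1305 Gregorian − 8 days → 1 December 1305 Julian.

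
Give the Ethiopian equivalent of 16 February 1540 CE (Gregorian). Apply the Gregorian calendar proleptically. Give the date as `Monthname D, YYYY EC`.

Yekatit 11, 1532 EC

Both dates share Julian Day Number 2283579; in the Ethiopian calendar that is 11 Yekatit 1532 EC.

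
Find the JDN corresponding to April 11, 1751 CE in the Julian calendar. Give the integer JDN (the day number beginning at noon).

In the Gregorian calendar the same day is 22 April 1751.
JDN 2451545 is 1 January 2000 CE (Gregorian); the target day is −90834 days from there, so JDN = 2360711.

2360711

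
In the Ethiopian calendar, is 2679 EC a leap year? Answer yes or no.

2679 mod 4 = 3; in the Ethiopian calendar a year is leap when year mod 4 = 3, so it is a leap year.

yes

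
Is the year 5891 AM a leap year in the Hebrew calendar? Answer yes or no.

Hebrew year 5891 is year 1 of its 19-year Metonic cycle; leap years are at positions 3, 6, 8, 11, 14, 17, 19, so it is a common year (12 months).

no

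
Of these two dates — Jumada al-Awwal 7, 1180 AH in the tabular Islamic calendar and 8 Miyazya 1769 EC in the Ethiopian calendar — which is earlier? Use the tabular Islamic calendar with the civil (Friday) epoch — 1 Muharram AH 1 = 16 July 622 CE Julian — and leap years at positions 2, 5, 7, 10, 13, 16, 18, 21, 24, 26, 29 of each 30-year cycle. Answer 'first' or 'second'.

The two dates have Julian Day Numbers 2366362 and 2370200 respectively.
Since 2366362 < 2370200, the first date comes first.

first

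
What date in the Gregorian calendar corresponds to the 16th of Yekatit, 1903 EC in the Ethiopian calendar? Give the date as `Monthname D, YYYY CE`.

Julian Day Number of the source date = 2419091.
Converting JDN 2419091 to the Gregorian calendar gives 23 February 1911 CE.

February 23, 1911 CE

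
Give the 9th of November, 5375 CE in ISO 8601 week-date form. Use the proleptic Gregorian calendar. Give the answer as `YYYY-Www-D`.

The weekday is Thursday (ISO weekday 4).
That Thursday belongs to ISO week 45 of ISO year 5375.

5375-W45-4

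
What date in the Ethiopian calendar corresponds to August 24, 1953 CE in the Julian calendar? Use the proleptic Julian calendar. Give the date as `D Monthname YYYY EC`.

Julian Day Number of the source date = 2434627.
Converting JDN 2434627 to the Ethiopian calendar gives 1 Pagume 1945 EC.

1 Pagume 1945 EC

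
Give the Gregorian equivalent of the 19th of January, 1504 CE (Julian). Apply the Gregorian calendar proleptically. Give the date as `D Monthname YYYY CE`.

For dates in this range the Gregorian date is 10 days ahead of the Julian.
19 January 1504 Julian + 10 days → 29 January 1504 Gregorian.

29 January 1504 CE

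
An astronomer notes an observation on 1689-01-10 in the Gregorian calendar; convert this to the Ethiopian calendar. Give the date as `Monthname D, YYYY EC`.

Julian Day Number of the source date = 2337965.
Converting JDN 2337965 to the Ethiopian calendar gives 5 Tir 1681 EC.

Tir 5, 1681 EC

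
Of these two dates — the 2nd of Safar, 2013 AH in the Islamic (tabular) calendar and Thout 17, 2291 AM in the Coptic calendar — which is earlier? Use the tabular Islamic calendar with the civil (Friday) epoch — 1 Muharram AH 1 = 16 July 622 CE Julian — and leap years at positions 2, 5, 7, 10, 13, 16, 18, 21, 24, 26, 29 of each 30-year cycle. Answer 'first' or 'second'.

first

The two dates have Julian Day Numbers 2661457 and 2661468 respectively.
Since 2661457 < 2661468, the first date comes first.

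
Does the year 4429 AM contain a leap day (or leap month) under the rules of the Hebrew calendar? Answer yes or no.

no

Hebrew year 4429 is year 2 of its 19-year Metonic cycle; leap years are at positions 3, 6, 8, 11, 14, 17, 19, so it is a common year (12 months).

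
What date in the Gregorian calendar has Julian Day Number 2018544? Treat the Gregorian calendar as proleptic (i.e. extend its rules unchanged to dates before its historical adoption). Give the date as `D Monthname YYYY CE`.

26 June 814 CE

Counting from JDN 2299161 = 15 Oct 1582 gives an offset of -280617 days.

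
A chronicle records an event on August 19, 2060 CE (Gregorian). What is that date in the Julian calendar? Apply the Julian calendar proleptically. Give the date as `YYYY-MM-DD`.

At this point the Julian calendar is 13 days behind the Gregorian.
19 August 2060 Gregorian − 13 days → 6 August 2060 Julian.

2060-08-06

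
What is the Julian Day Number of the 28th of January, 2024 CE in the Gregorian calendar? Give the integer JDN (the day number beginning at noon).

JDN 2400001 is 17 November 1858 CE (Gregorian), MJD 0; the target day is +60337 days from there, so JDN = 2460338.

2460338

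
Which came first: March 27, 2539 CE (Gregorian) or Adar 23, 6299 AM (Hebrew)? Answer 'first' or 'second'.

Converting both to JDN: 2648496 vs 2648483; the smaller is the second.

second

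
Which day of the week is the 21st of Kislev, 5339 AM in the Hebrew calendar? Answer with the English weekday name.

Equivalently 30 November 1578 Gregorian, JDN 2297746.
JDN 2297746 mod 7 = 3, and JDN 0 was a Monday, so this is a Thursday.

Thursday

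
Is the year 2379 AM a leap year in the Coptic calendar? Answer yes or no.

yes

2379 mod 4 = 3; in the Coptic calendar a year is leap when year mod 4 = 3, so it is a leap year.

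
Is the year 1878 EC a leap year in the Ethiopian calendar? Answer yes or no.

no

1878 mod 4 = 2; in the Ethiopian calendar a year is leap when year mod 4 = 3, so it is a common year.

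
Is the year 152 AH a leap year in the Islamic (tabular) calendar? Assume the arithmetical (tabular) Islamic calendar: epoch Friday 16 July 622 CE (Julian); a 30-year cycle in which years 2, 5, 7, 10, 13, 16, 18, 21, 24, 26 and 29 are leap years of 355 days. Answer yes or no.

Year 152 AH is year 2 of its 30-year cycle; leap positions are 2, 5, 7, 10, 13, 16, 18, 21, 24, 26, 29, so it is a leap year (355 days).

yes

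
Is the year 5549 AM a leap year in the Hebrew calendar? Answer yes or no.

Hebrew year 5549 is year 1 of its 19-year Metonic cycle; leap years are at positions 3, 6, 8, 11, 14, 17, 19, so it is a common year (12 months).

no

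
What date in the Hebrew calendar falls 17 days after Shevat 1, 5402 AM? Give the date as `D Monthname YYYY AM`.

Counting 17 days forward from JDN 2320790 reaches JDN 2320807, which is 18 Shevat 5402 AM.

18 Shevat 5402 AM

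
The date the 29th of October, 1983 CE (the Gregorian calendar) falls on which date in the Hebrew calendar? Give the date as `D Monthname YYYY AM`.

22 Cheshvan 5744 AM

Julian Day Number of the source date = 2445637.
Converting JDN 2445637 to the Hebrew calendar gives 22 Cheshvan 5744 AM.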